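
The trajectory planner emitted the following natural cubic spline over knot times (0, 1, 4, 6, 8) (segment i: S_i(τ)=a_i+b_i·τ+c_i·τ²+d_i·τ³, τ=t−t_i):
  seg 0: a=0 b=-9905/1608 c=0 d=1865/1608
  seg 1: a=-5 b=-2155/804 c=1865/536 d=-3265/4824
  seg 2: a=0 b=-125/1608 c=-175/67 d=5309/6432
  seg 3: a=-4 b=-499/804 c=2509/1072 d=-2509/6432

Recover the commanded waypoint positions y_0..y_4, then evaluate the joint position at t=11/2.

y_0=0 y_1=-5 y_2=0 y_3=-4 y_4=1
S(11/2) = -55019/17152

y_0 = S_0(0) = a_0 = 0
y_1 = S_1(0) = a_1 = -5
y_2 = S_2(0) = a_2 = 0
y_3 = S_3(0) = a_3 = -4
y_4 = S_3(2) = 1
t_q=11/2 is in segment 2 (τ=3/2); S_2(τ)=-55019/17152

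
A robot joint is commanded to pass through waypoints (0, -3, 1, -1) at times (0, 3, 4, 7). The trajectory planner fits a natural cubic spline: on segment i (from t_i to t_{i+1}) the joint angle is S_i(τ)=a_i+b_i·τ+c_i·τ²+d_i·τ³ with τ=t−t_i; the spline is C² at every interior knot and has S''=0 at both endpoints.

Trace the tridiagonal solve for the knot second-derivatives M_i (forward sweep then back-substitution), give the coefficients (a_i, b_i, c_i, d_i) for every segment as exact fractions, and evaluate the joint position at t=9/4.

Δ: Δ0=-1, Δ1=4, Δ2=-2/3
row 1: diag=8, rhs=30; c'=1/8, d'=15/4
row 2: denom=8−1·1/8=63/8; d'=(-28−1·15/4)/(63/8)=-254/63
back: M2=-254/63
back: M1=15/4−1/8·-254/63=268/63
M: M0=0, M1=268/63, M2=-254/63, M3=0
seg 0: a=0, c=M0/2=0, d=(M1−M0)/(6·3)=134/567, b=Δ0−h0·(2M0+M1)/6=-197/63
seg 1: a=-3, c=M1/2=134/63, d=(M2−M1)/(6·1)=-29/21, b=Δ1−h1·(2M1+M2)/6=205/63
seg 2: a=1, c=M2/2=-127/63, d=(M3−M2)/(6·3)=127/567, b=Δ2−h2·(2M2+M3)/6=212/63
t_q=9/4 → seg 0, τ=9/4; S=0+-197/63·τ+0·τ²+134/567·τ³=-139/32

  seg 0: a=0 b=-197/63 c=0 d=134/567
  seg 1: a=-3 b=205/63 c=134/63 d=-29/21
  seg 2: a=1 b=212/63 c=-127/63 d=127/567
S(9/4) = -139/32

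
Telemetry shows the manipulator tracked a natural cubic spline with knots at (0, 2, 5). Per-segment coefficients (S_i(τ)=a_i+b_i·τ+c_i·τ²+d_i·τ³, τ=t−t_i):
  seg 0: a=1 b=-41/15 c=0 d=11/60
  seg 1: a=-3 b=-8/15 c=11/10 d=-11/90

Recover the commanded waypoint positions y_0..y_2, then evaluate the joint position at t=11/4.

y_0=1 y_1=-3 y_2=2
S(11/4) = -1813/640

y_0 = S_0(0) = a_0 = 1
y_1 = S_1(0) = a_1 = -3
y_2 = S_1(3) = 2
t_q=11/4 is in segment 1 (τ=3/4); S_1(τ)=-1813/640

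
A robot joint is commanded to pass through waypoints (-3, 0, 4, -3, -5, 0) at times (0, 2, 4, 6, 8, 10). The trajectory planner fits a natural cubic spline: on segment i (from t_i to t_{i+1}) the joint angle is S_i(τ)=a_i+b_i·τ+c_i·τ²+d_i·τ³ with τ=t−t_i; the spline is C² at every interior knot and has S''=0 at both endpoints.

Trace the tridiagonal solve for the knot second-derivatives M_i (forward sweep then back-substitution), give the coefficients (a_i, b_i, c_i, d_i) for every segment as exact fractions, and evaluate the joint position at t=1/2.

  seg 0: a=-3 b=393/418 c=0 d=117/836
  seg 1: a=0 b=1095/418 c=351/418 d=-961/1672
  seg 2: a=4 b=-192/209 c=-2181/836 d=29/44
  seg 3: a=-3 b=-720/209 c=1125/836 d=-103/1672
  seg 4: a=-5 b=501/418 c=204/209 d=-34/209
S(1/2) = -16803/6688

Δ: Δ0=3/2, Δ1=2, Δ2=-7/2, Δ3=-1, Δ4=5/2
row 1: diag=8, rhs=3; c'=1/4, d'=3/8
row 2: denom=8−2·1/4=15/2; d'=(-33−2·3/8)/(15/2)=-9/2
row 3: denom=8−2·4/15=112/15; d'=(15−2·-9/2)/(112/15)=45/14
row 4: denom=8−2·15/56=209/28; d'=(21−2·45/14)/(209/28)=408/209
back: M4=408/209
back: M3=45/14−15/56·408/209=1125/418
back: M2=-9/2−4/15·1125/418=-2181/418
back: M1=3/8−1/4·-2181/418=351/209
M: M0=0, M1=351/209, M2=-2181/418, M3=1125/418, M4=408/209, M5=0
seg 0: a=-3, c=M0/2=0, d=(M1−M0)/(6·2)=117/836, b=Δ0−h0·(2M0+M1)/6=393/418
seg 1: a=0, c=M1/2=351/418, d=(M2−M1)/(6·2)=-961/1672, b=Δ1−h1·(2M1+M2)/6=1095/418
seg 2: a=4, c=M2/2=-2181/836, d=(M3−M2)/(6·2)=29/44, b=Δ2−h2·(2M2+M3)/6=-192/209
seg 3: a=-3, c=M3/2=1125/836, d=(M4−M3)/(6·2)=-103/1672, b=Δ3−h3·(2M3+M4)/6=-720/209
seg 4: a=-5, c=M4/2=204/209, d=(M5−M4)/(6·2)=-34/209, b=Δ4−h4·(2M4+M5)/6=501/418
t_q=1/2 → seg 0, τ=1/2; S=-3+393/418·τ+0·τ²+117/836·τ³=-16803/6688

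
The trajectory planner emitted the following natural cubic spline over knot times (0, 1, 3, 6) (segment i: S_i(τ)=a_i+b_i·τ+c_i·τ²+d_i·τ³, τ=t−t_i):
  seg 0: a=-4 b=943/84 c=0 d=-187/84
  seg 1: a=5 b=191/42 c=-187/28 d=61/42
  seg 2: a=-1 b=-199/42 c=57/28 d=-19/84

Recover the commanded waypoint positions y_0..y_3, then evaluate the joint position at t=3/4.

y_0 = S_0(0) = a_0 = -4
y_1 = S_1(0) = a_1 = 5
y_2 = S_2(0) = a_2 = -1
y_3 = S_2(3) = -3
t_q=3/4 is in segment 0 (τ=3/4); S_0(τ)=891/256

y_0=-4 y_1=5 y_2=-1 y_3=-3
S(3/4) = 891/256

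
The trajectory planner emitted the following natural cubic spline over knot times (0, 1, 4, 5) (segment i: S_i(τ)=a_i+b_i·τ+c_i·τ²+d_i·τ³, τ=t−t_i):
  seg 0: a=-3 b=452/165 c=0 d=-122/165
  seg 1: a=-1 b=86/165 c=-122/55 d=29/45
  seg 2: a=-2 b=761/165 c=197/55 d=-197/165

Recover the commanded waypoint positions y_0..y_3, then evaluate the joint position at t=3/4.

y_0 = S_0(0) = a_0 = -3
y_1 = S_1(0) = a_1 = -1
y_2 = S_2(0) = a_2 = -2
y_3 = S_2(1) = 5
t_q=3/4 is in segment 0 (τ=3/4); S_0(τ)=-2213/1760

y_0=-3 y_1=-1 y_2=-2 y_3=5
S(3/4) = -2213/1760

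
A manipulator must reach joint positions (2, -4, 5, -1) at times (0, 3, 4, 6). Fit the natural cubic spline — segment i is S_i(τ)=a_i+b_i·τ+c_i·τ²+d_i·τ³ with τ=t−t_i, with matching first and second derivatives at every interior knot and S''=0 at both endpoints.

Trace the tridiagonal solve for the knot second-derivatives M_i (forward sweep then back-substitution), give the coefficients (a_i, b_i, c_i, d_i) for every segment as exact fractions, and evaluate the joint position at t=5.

Δ: Δ0=-2, Δ1=9, Δ2=-3
row 1: diag=8, rhs=66; c'=1/8, d'=33/4
row 2: denom=6−1·1/8=47/8; d'=(-72−1·33/4)/(47/8)=-642/47
back: M2=-642/47
back: M1=33/4−1/8·-642/47=468/47
M: M0=0, M1=468/47, M2=-642/47, M3=0
seg 0: a=2, c=M0/2=0, d=(M1−M0)/(6·3)=26/47, b=Δ0−h0·(2M0+M1)/6=-328/47
seg 1: a=-4, c=M1/2=234/47, d=(M2−M1)/(6·1)=-185/47, b=Δ1−h1·(2M1+M2)/6=374/47
seg 2: a=5, c=M2/2=-321/47, d=(M3−M2)/(6·2)=107/94, b=Δ2−h2·(2M2+M3)/6=287/47
t_q=5 → seg 2, τ=1; S=5+287/47·τ+-321/47·τ²+107/94·τ³=509/94

  seg 0: a=2 b=-328/47 c=0 d=26/47
  seg 1: a=-4 b=374/47 c=234/47 d=-185/47
  seg 2: a=5 b=287/47 c=-321/47 d=107/94
S(5) = 509/94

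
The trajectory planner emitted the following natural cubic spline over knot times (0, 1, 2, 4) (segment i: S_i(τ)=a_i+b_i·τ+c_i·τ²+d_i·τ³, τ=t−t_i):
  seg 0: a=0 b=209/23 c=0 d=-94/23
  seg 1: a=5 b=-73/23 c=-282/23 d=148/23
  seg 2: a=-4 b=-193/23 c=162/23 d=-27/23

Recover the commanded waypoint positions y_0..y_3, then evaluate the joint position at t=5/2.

y_0 = S_0(0) = a_0 = 0
y_1 = S_1(0) = a_1 = 5
y_2 = S_2(0) = a_2 = -4
y_3 = S_2(2) = -2
t_q=5/2 is in segment 2 (τ=1/2); S_2(τ)=-1211/184

y_0=0 y_1=5 y_2=-4 y_3=-2
S(5/2) = -1211/184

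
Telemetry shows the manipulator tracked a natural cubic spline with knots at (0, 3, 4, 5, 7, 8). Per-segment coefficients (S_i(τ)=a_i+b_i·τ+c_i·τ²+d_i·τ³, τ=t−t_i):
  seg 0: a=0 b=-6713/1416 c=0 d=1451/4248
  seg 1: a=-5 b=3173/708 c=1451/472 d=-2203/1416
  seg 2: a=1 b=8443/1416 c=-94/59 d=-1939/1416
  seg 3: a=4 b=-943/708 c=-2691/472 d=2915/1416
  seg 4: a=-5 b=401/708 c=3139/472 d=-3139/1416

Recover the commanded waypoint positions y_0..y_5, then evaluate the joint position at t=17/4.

y_0 = S_0(0) = a_0 = 0
y_1 = S_1(0) = a_1 = -5
y_2 = S_2(0) = a_2 = 1
y_3 = S_3(0) = a_3 = 4
y_4 = S_4(0) = a_4 = -5
y_5 = S_4(1) = 0
t_q=17/4 is in segment 2 (τ=1/4); S_2(τ)=71583/30208

y_0=0 y_1=-5 y_2=1 y_3=4 y_4=-5 y_5=0
S(17/4) = 71583/30208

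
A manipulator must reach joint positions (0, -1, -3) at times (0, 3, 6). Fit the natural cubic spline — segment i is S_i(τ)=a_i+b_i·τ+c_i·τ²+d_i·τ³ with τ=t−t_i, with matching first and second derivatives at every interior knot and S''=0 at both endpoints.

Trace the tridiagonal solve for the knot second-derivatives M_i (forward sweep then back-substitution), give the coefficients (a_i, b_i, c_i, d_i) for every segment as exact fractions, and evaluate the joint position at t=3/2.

Δ: Δ0=-1/3, Δ1=-2/3
row 1: diag=12, rhs=-2; c'=1/4, d'=-1/6
back: M1=-1/6
M: M0=0, M1=-1/6, M2=0
seg 0: a=0, c=M0/2=0, d=(M1−M0)/(6·3)=-1/108, b=Δ0−h0·(2M0+M1)/6=-1/4
seg 1: a=-1, c=M1/2=-1/12, d=(M2−M1)/(6·3)=1/108, b=Δ1−h1·(2M1+M2)/6=-1/2
t_q=3/2 → seg 0, τ=3/2; S=0+-1/4·τ+0·τ²+-1/108·τ³=-13/32

  seg 0: a=0 b=-1/4 c=0 d=-1/108
  seg 1: a=-1 b=-1/2 c=-1/12 d=1/108
S(3/2) = -13/32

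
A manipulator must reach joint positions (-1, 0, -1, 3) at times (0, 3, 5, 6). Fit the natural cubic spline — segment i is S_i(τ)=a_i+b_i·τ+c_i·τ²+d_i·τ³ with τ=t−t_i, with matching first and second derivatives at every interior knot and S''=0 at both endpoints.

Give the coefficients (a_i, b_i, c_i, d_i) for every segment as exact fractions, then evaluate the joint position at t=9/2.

  seg 0: a=-1 b=13/12 c=0 d=-1/12
  seg 1: a=0 b=-7/6 c=-3/4 d=13/24
  seg 2: a=-1 b=7/3 c=5/2 d=-5/6
S(9/2) = -103/64

Δ: Δ0=1/3, Δ1=-1/2, Δ2=4
row 1: diag=10, rhs=-5; c'=1/5, d'=-1/2
row 2: denom=6−2·1/5=28/5; d'=(27−2·-1/2)/(28/5)=5
back: M2=5
back: M1=-1/2−1/5·5=-3/2
M: M0=0, M1=-3/2, M2=5, M3=0
seg 0: a=-1, c=M0/2=0, d=(M1−M0)/(6·3)=-1/12, b=Δ0−h0·(2M0+M1)/6=13/12
seg 1: a=0, c=M1/2=-3/4, d=(M2−M1)/(6·2)=13/24, b=Δ1−h1·(2M1+M2)/6=-7/6
seg 2: a=-1, c=M2/2=5/2, d=(M3−M2)/(6·1)=-5/6, b=Δ2−h2·(2M2+M3)/6=7/3
t_q=9/2 → seg 1, τ=3/2; S=0+-7/6·τ+-3/4·τ²+13/24·τ³=-103/64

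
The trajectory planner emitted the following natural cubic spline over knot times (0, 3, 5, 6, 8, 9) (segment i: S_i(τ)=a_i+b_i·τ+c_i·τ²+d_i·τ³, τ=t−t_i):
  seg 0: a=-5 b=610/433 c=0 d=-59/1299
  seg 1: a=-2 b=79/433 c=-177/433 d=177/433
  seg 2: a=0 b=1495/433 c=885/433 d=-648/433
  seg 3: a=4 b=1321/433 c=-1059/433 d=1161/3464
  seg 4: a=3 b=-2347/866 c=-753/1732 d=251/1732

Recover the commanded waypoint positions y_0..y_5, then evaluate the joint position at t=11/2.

y_0=-5 y_1=-2 y_2=0 y_3=4 y_4=3 y_5=0
S(11/2) = 3551/1732

y_0 = S_0(0) = a_0 = -5
y_1 = S_1(0) = a_1 = -2
y_2 = S_2(0) = a_2 = 0
y_3 = S_3(0) = a_3 = 4
y_4 = S_4(0) = a_4 = 3
y_5 = S_4(1) = 0
t_q=11/2 is in segment 2 (τ=1/2); S_2(τ)=3551/1732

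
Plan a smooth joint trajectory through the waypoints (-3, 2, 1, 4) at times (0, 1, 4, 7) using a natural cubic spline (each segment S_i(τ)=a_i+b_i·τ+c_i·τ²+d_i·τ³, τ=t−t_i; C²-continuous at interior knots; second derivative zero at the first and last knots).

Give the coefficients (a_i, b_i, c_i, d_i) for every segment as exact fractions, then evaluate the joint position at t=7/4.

  seg 0: a=-3 b=503/87 c=0 d=-68/87
  seg 1: a=2 b=299/87 c=-68/29 d=284/783
  seg 2: a=1 b=-73/87 c=80/87 d=-80/783
S(7/4) = 1583/464

Δ: Δ0=5, Δ1=-1/3, Δ2=1
row 1: diag=8, rhs=-32; c'=3/8, d'=-4
row 2: denom=12−3·3/8=87/8; d'=(8−3·-4)/(87/8)=160/87
back: M2=160/87
back: M1=-4−3/8·160/87=-136/29
M: M0=0, M1=-136/29, M2=160/87, M3=0
seg 0: a=-3, c=M0/2=0, d=(M1−M0)/(6·1)=-68/87, b=Δ0−h0·(2M0+M1)/6=503/87
seg 1: a=2, c=M1/2=-68/29, d=(M2−M1)/(6·3)=284/783, b=Δ1−h1·(2M1+M2)/6=299/87
seg 2: a=1, c=M2/2=80/87, d=(M3−M2)/(6·3)=-80/783, b=Δ2−h2·(2M2+M3)/6=-73/87
t_q=7/4 → seg 1, τ=3/4; S=2+299/87·τ+-68/29·τ²+284/783·τ³=1583/464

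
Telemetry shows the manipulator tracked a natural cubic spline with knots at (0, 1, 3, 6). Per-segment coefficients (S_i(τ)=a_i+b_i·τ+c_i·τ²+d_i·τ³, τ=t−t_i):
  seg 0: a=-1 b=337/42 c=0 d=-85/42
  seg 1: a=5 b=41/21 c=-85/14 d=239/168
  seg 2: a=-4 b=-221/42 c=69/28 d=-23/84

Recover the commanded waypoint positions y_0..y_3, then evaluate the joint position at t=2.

y_0 = S_0(0) = a_0 = -1
y_1 = S_1(0) = a_1 = 5
y_2 = S_2(0) = a_2 = -4
y_3 = S_2(3) = -5
t_q=2 is in segment 1 (τ=1); S_1(τ)=129/56

y_0=-1 y_1=5 y_2=-4 y_3=-5
S(2) = 129/56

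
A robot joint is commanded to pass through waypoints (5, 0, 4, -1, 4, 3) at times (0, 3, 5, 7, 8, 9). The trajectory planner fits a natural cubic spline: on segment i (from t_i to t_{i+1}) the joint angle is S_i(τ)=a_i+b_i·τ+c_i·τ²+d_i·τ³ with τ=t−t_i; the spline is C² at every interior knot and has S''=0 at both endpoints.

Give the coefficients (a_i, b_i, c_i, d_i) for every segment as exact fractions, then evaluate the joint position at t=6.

  seg 0: a=5 b=-16643/4764 c=0 d=967/4764
  seg 1: a=0 b=4733/2382 c=2901/1588 d=-1084/1191
  seg 2: a=4 b=-3877/2382 c=-5771/1588 d=15235/9528
  seg 3: a=-1 b=3601/1191 c=2366/397 d=-4744/1191
  seg 4: a=4 b=3565/1191 c=-2378/397 d=2378/1191
S(6) = 1071/3176

Δ: Δ0=-5/3, Δ1=2, Δ2=-5/2, Δ3=5, Δ4=-1
row 1: diag=10, rhs=22; c'=1/5, d'=11/5
row 2: denom=8−2·1/5=38/5; d'=(-27−2·11/5)/(38/5)=-157/38
row 3: denom=6−2·5/19=104/19; d'=(45−2·-157/38)/(104/19)=253/26
row 4: denom=4−1·19/104=397/104; d'=(-36−1·253/26)/(397/104)=-4756/397
back: M4=-4756/397
back: M3=253/26−19/104·-4756/397=4732/397
back: M2=-157/38−5/19·4732/397=-5771/794
back: M1=11/5−1/5·-5771/794=2901/794
M: M0=0, M1=2901/794, M2=-5771/794, M3=4732/397, M4=-4756/397, M5=0
seg 0: a=5, c=M0/2=0, d=(M1−M0)/(6·3)=967/4764, b=Δ0−h0·(2M0+M1)/6=-16643/4764
seg 1: a=0, c=M1/2=2901/1588, d=(M2−M1)/(6·2)=-1084/1191, b=Δ1−h1·(2M1+M2)/6=4733/2382
seg 2: a=4, c=M2/2=-5771/1588, d=(M3−M2)/(6·2)=15235/9528, b=Δ2−h2·(2M2+M3)/6=-3877/2382
seg 3: a=-1, c=M3/2=2366/397, d=(M4−M3)/(6·1)=-4744/1191, b=Δ3−h3·(2M3+M4)/6=3601/1191
seg 4: a=4, c=M4/2=-2378/397, d=(M5−M4)/(6·1)=2378/1191, b=Δ4−h4·(2M4+M5)/6=3565/1191
t_q=6 → seg 2, τ=1; S=4+-3877/2382·τ+-5771/1588·τ²+15235/9528·τ³=1071/3176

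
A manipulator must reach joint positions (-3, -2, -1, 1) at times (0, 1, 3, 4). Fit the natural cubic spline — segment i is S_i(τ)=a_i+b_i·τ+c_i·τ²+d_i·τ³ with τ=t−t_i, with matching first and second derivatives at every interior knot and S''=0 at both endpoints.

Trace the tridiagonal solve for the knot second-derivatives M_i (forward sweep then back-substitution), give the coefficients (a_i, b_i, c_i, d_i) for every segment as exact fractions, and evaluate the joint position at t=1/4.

  seg 0: a=-3 b=19/16 c=0 d=-3/16
  seg 1: a=-2 b=5/8 c=-9/16 d=1/4
  seg 2: a=-1 b=11/8 c=15/16 d=-5/16
S(1/4) = -2771/1024

Δ: Δ0=1, Δ1=1/2, Δ2=2
row 1: diag=6, rhs=-3; c'=1/3, d'=-1/2
row 2: denom=6−2·1/3=16/3; d'=(9−2·-1/2)/(16/3)=15/8
back: M2=15/8
back: M1=-1/2−1/3·15/8=-9/8
M: M0=0, M1=-9/8, M2=15/8, M3=0
seg 0: a=-3, c=M0/2=0, d=(M1−M0)/(6·1)=-3/16, b=Δ0−h0·(2M0+M1)/6=19/16
seg 1: a=-2, c=M1/2=-9/16, d=(M2−M1)/(6·2)=1/4, b=Δ1−h1·(2M1+M2)/6=5/8
seg 2: a=-1, c=M2/2=15/16, d=(M3−M2)/(6·1)=-5/16, b=Δ2−h2·(2M2+M3)/6=11/8
t_q=1/4 → seg 0, τ=1/4; S=-3+19/16·τ+0·τ²+-3/16·τ³=-2771/1024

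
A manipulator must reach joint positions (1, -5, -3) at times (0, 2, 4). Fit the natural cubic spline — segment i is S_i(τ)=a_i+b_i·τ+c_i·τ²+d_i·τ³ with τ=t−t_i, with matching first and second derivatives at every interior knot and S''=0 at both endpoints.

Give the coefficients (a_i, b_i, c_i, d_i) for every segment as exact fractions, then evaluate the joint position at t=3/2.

Δ: Δ0=-3, Δ1=1
row 1: diag=8, rhs=24; c'=1/4, d'=3
back: M1=3
M: M0=0, M1=3, M2=0
seg 0: a=1, c=M0/2=0, d=(M1−M0)/(6·2)=1/4, b=Δ0−h0·(2M0+M1)/6=-4
seg 1: a=-5, c=M1/2=3/2, d=(M2−M1)/(6·2)=-1/4, b=Δ1−h1·(2M1+M2)/6=-1
t_q=3/2 → seg 0, τ=3/2; S=1+-4·τ+0·τ²+1/4·τ³=-133/32

  seg 0: a=1 b=-4 c=0 d=1/4
  seg 1: a=-5 b=-1 c=3/2 d=-1/4
S(3/2) = -133/32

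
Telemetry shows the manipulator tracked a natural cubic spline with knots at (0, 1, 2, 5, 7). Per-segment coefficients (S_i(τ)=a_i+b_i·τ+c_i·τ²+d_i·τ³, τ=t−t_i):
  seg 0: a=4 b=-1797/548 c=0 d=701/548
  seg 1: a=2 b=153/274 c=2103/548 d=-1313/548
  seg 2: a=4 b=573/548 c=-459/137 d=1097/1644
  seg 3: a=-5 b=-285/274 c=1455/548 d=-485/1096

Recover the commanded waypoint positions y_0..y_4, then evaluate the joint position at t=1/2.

y_0=4 y_1=2 y_2=4 y_3=-5 y_4=0
S(1/2) = 11049/4384

y_0 = S_0(0) = a_0 = 4
y_1 = S_1(0) = a_1 = 2
y_2 = S_2(0) = a_2 = 4
y_3 = S_3(0) = a_3 = -5
y_4 = S_3(2) = 0
t_q=1/2 is in segment 0 (τ=1/2); S_0(τ)=11049/4384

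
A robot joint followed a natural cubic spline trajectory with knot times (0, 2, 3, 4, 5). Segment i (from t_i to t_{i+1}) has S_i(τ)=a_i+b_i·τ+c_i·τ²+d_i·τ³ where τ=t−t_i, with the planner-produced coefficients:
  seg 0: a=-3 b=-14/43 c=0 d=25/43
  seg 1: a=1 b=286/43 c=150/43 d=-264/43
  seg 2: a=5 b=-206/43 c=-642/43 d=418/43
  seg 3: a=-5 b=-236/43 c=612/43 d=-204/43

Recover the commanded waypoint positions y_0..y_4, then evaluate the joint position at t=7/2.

y_0 = S_0(0) = a_0 = -3
y_1 = S_1(0) = a_1 = 1
y_2 = S_2(0) = a_2 = 5
y_3 = S_3(0) = a_3 = -5
y_4 = S_3(1) = -1
t_q=7/2 is in segment 2 (τ=1/2); S_2(τ)=15/172

y_0=-3 y_1=1 y_2=5 y_3=-5 y_4=-1
S(7/2) = 15/172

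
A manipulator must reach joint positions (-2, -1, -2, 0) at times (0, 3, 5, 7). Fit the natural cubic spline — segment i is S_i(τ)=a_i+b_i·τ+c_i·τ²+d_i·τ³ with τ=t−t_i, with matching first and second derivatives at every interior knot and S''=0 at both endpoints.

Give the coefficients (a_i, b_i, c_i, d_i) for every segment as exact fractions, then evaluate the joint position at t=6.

  seg 0: a=-2 b=163/228 c=0 d=-29/684
  seg 1: a=-1 b=-49/114 c=-29/76 d=79/456
  seg 2: a=-2 b=7/57 c=25/38 d=-25/228
S(6) = -101/76

Δ: Δ0=1/3, Δ1=-1/2, Δ2=1
row 1: diag=10, rhs=-5; c'=1/5, d'=-1/2
row 2: denom=8−2·1/5=38/5; d'=(9−2·-1/2)/(38/5)=25/19
back: M2=25/19
back: M1=-1/2−1/5·25/19=-29/38
M: M0=0, M1=-29/38, M2=25/19, M3=0
seg 0: a=-2, c=M0/2=0, d=(M1−M0)/(6·3)=-29/684, b=Δ0−h0·(2M0+M1)/6=163/228
seg 1: a=-1, c=M1/2=-29/76, d=(M2−M1)/(6·2)=79/456, b=Δ1−h1·(2M1+M2)/6=-49/114
seg 2: a=-2, c=M2/2=25/38, d=(M3−M2)/(6·2)=-25/228, b=Δ2−h2·(2M2+M3)/6=7/57
t_q=6 → seg 2, τ=1; S=-2+7/57·τ+25/38·τ²+-25/228·τ³=-101/76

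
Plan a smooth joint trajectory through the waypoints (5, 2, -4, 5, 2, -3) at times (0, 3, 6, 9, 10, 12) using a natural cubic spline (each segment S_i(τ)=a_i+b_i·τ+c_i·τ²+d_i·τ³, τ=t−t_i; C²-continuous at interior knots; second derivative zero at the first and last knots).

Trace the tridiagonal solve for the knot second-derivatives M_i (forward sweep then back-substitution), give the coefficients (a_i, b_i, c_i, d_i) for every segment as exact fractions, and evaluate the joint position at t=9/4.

Δ: Δ0=-1, Δ1=-2, Δ2=3, Δ3=-3, Δ4=-5/2
row 1: diag=12, rhs=-6; c'=1/4, d'=-1/2
row 2: denom=12−3·1/4=45/4; d'=(30−3·-1/2)/(45/4)=14/5
row 3: denom=8−3·4/15=36/5; d'=(-36−3·14/5)/(36/5)=-37/6
row 4: denom=6−1·5/36=211/36; d'=(3−1·-37/6)/(211/36)=330/211
back: M4=330/211
back: M3=-37/6−5/36·330/211=-1347/211
back: M2=14/5−4/15·-1347/211=950/211
back: M1=-1/2−1/4·950/211=-343/211
M: M0=0, M1=-343/211, M2=950/211, M3=-1347/211, M4=330/211, M5=0
seg 0: a=5, c=M0/2=0, d=(M1−M0)/(6·3)=-343/3798, b=Δ0−h0·(2M0+M1)/6=-79/422
seg 1: a=2, c=M1/2=-343/422, d=(M2−M1)/(6·3)=431/1266, b=Δ1−h1·(2M1+M2)/6=-554/211
seg 2: a=-4, c=M2/2=475/211, d=(M3−M2)/(6·3)=-2297/3798, b=Δ2−h2·(2M2+M3)/6=713/422
seg 3: a=5, c=M3/2=-1347/422, d=(M4−M3)/(6·1)=559/422, b=Δ3−h3·(2M3+M4)/6=-239/211
seg 4: a=2, c=M4/2=165/211, d=(M5−M4)/(6·2)=-55/422, b=Δ4−h4·(2M4+M5)/6=-1495/422
t_q=9/4 → seg 0, τ=9/4; S=5+-79/422·τ+0·τ²+-343/3798·τ³=95881/27008

  seg 0: a=5 b=-79/422 c=0 d=-343/3798
  seg 1: a=2 b=-554/211 c=-343/422 d=431/1266
  seg 2: a=-4 b=713/422 c=475/211 d=-2297/3798
  seg 3: a=5 b=-239/211 c=-1347/422 d=559/422
  seg 4: a=2 b=-1495/422 c=165/211 d=-55/422
S(9/4) = 95881/27008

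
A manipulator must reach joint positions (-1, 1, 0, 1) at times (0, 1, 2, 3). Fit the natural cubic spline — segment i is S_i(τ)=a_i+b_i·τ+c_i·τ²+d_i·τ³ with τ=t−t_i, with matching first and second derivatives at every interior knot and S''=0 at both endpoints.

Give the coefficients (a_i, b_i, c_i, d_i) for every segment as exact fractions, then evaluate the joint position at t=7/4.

Δ: Δ0=2, Δ1=-1, Δ2=1
row 1: diag=4, rhs=-18; c'=1/4, d'=-9/2
row 2: denom=4−1·1/4=15/4; d'=(12−1·-9/2)/(15/4)=22/5
back: M2=22/5
back: M1=-9/2−1/4·22/5=-28/5
M: M0=0, M1=-28/5, M2=22/5, M3=0
seg 0: a=-1, c=M0/2=0, d=(M1−M0)/(6·1)=-14/15, b=Δ0−h0·(2M0+M1)/6=44/15
seg 1: a=1, c=M1/2=-14/5, d=(M2−M1)/(6·1)=5/3, b=Δ1−h1·(2M1+M2)/6=2/15
seg 2: a=0, c=M2/2=11/5, d=(M3−M2)/(6·1)=-11/15, b=Δ2−h2·(2M2+M3)/6=-7/15
t_q=7/4 → seg 1, τ=3/4; S=1+2/15·τ+-14/5·τ²+5/3·τ³=73/320

  seg 0: a=-1 b=44/15 c=0 d=-14/15
  seg 1: a=1 b=2/15 c=-14/5 d=5/3
  seg 2: a=0 b=-7/15 c=11/5 d=-11/15
S(7/4) = 73/320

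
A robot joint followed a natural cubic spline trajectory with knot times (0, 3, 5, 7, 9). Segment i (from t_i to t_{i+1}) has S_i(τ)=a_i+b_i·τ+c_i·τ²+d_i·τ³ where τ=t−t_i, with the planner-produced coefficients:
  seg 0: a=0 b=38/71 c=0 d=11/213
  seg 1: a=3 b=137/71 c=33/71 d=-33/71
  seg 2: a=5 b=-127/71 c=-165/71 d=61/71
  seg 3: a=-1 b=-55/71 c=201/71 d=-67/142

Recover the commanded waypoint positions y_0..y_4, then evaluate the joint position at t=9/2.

y_0=0 y_1=3 y_2=5 y_3=-1 y_4=5
S(9/2) = 3051/568

y_0 = S_0(0) = a_0 = 0
y_1 = S_1(0) = a_1 = 3
y_2 = S_2(0) = a_2 = 5
y_3 = S_3(0) = a_3 = -1
y_4 = S_3(2) = 5
t_q=9/2 is in segment 1 (τ=3/2); S_1(τ)=3051/568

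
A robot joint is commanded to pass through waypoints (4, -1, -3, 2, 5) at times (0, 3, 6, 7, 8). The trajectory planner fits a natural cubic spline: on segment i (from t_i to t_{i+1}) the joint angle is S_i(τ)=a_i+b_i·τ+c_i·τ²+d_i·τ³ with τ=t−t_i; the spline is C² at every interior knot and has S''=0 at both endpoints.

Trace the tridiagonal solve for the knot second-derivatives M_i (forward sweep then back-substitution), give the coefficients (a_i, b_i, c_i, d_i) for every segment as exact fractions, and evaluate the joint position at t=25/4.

  seg 0: a=4 b=-431/336 c=0 d=-43/1008
  seg 1: a=-1 b=-409/168 c=-43/112 d=109/336
  seg 2: a=-3 b=193/48 c=71/28 d=-523/336
  seg 3: a=2 b=743/168 c=-239/112 d=239/336
S(25/4) = -13337/7168

Δ: Δ0=-5/3, Δ1=-2/3, Δ2=5, Δ3=3
row 1: diag=12, rhs=6; c'=1/4, d'=1/2
row 2: denom=8−3·1/4=29/4; d'=(34−3·1/2)/(29/4)=130/29
row 3: denom=4−1·4/29=112/29; d'=(-12−1·130/29)/(112/29)=-239/56
back: M3=-239/56
back: M2=130/29−4/29·-239/56=71/14
back: M1=1/2−1/4·71/14=-43/56
M: M0=0, M1=-43/56, M2=71/14, M3=-239/56, M4=0
seg 0: a=4, c=M0/2=0, d=(M1−M0)/(6·3)=-43/1008, b=Δ0−h0·(2M0+M1)/6=-431/336
seg 1: a=-1, c=M1/2=-43/112, d=(M2−M1)/(6·3)=109/336, b=Δ1−h1·(2M1+M2)/6=-409/168
seg 2: a=-3, c=M2/2=71/28, d=(M3−M2)/(6·1)=-523/336, b=Δ2−h2·(2M2+M3)/6=193/48
seg 3: a=2, c=M3/2=-239/112, d=(M4−M3)/(6·1)=239/336, b=Δ3−h3·(2M3+M4)/6=743/168
t_q=25/4 → seg 2, τ=1/4; S=-3+193/48·τ+71/28·τ²+-523/336·τ³=-13337/7168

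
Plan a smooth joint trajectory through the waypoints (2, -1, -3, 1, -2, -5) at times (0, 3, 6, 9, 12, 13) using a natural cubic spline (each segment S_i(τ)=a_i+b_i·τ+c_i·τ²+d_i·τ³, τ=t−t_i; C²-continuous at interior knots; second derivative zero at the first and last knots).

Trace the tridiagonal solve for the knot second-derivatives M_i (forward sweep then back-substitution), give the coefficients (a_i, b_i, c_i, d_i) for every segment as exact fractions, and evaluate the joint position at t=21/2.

  seg 0: a=2 b=-85/93 c=0 d=-8/837
  seg 1: a=-1 b=-109/93 c=-8/93 d=71/837
  seg 2: a=-3 b=56/93 c=21/31 d=-121/837
  seg 3: a=1 b=71/93 c=-58/93 d=10/837
  seg 4: a=-2 b=-247/93 c=-16/31 d=16/93
S(21/2) = 97/124

Δ: Δ0=-1, Δ1=-2/3, Δ2=4/3, Δ3=-1, Δ4=-3
row 1: diag=12, rhs=2; c'=1/4, d'=1/6
row 2: denom=12−3·1/4=45/4; d'=(12−3·1/6)/(45/4)=46/45
row 3: denom=12−3·4/15=56/5; d'=(-14−3·46/45)/(56/5)=-32/21
row 4: denom=8−3·15/56=403/56; d'=(-12−3·-32/21)/(403/56)=-32/31
back: M4=-32/31
back: M3=-32/21−15/56·-32/31=-116/93
back: M2=46/45−4/15·-116/93=42/31
back: M1=1/6−1/4·42/31=-16/93
M: M0=0, M1=-16/93, M2=42/31, M3=-116/93, M4=-32/31, M5=0
seg 0: a=2, c=M0/2=0, d=(M1−M0)/(6·3)=-8/837, b=Δ0−h0·(2M0+M1)/6=-85/93
seg 1: a=-1, c=M1/2=-8/93, d=(M2−M1)/(6·3)=71/837, b=Δ1−h1·(2M1+M2)/6=-109/93
seg 2: a=-3, c=M2/2=21/31, d=(M3−M2)/(6·3)=-121/837, b=Δ2−h2·(2M2+M3)/6=56/93
seg 3: a=1, c=M3/2=-58/93, d=(M4−M3)/(6·3)=10/837, b=Δ3−h3·(2M3+M4)/6=71/93
seg 4: a=-2, c=M4/2=-16/31, d=(M5−M4)/(6·1)=16/93, b=Δ4−h4·(2M4+M5)/6=-247/93
t_q=21/2 → seg 3, τ=3/2; S=1+71/93·τ+-58/93·τ²+10/837·τ³=97/124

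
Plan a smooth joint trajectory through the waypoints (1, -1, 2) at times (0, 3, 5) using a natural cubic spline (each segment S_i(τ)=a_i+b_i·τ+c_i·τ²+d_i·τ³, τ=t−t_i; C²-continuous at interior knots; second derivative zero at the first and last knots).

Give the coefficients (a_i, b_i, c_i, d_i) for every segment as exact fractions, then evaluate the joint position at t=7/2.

  seg 0: a=1 b=-79/60 c=0 d=13/180
  seg 1: a=-1 b=19/30 c=13/20 d=-13/120
S(7/2) = -171/320

Δ: Δ0=-2/3, Δ1=3/2
row 1: diag=10, rhs=13; c'=1/5, d'=13/10
back: M1=13/10
M: M0=0, M1=13/10, M2=0
seg 0: a=1, c=M0/2=0, d=(M1−M0)/(6·3)=13/180, b=Δ0−h0·(2M0+M1)/6=-79/60
seg 1: a=-1, c=M1/2=13/20, d=(M2−M1)/(6·2)=-13/120, b=Δ1−h1·(2M1+M2)/6=19/30
t_q=7/2 → seg 1, τ=1/2; S=-1+19/30·τ+13/20·τ²+-13/120·τ³=-171/320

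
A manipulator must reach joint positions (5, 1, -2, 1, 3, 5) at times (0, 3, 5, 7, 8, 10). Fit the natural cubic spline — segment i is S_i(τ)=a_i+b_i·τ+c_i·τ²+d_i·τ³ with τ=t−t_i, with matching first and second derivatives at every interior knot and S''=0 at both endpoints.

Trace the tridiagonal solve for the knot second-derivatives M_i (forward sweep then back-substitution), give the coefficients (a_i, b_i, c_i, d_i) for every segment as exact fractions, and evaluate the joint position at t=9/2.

  seg 0: a=5 b=-755/726 c=0 d=-71/2178
  seg 1: a=1 b=-697/363 c=-71/242 d=731/2904
  seg 2: a=-2 b=-53/726 c=589/484 d=-625/2904
  seg 3: a=1 b=73/33 c=-9/121 d=-50/363
  seg 4: a=3 b=599/363 c=-59/121 d=59/726
S(9/2) = -13093/7744

Δ: Δ0=-4/3, Δ1=-3/2, Δ2=3/2, Δ3=2, Δ4=1
row 1: diag=10, rhs=-1; c'=1/5, d'=-1/10
row 2: denom=8−2·1/5=38/5; d'=(18−2·-1/10)/(38/5)=91/38
row 3: denom=6−2·5/19=104/19; d'=(3−2·91/38)/(104/19)=-17/52
row 4: denom=6−1·19/104=605/104; d'=(-6−1·-17/52)/(605/104)=-118/121
back: M4=-118/121
back: M3=-17/52−19/104·-118/121=-18/121
back: M2=91/38−5/19·-18/121=589/242
back: M1=-1/10−1/5·589/242=-71/121
M: M0=0, M1=-71/121, M2=589/242, M3=-18/121, M4=-118/121, M5=0
seg 0: a=5, c=M0/2=0, d=(M1−M0)/(6·3)=-71/2178, b=Δ0−h0·(2M0+M1)/6=-755/726
seg 1: a=1, c=M1/2=-71/242, d=(M2−M1)/(6·2)=731/2904, b=Δ1−h1·(2M1+M2)/6=-697/363
seg 2: a=-2, c=M2/2=589/484, d=(M3−M2)/(6·2)=-625/2904, b=Δ2−h2·(2M2+M3)/6=-53/726
seg 3: a=1, c=M3/2=-9/121, d=(M4−M3)/(6·1)=-50/363, b=Δ3−h3·(2M3+M4)/6=73/33
seg 4: a=3, c=M4/2=-59/121, d=(M5−M4)/(6·2)=59/726, b=Δ4−h4·(2M4+M5)/6=599/363
t_q=9/2 → seg 1, τ=3/2; S=1+-697/363·τ+-71/242·τ²+731/2904·τ³=-13093/7744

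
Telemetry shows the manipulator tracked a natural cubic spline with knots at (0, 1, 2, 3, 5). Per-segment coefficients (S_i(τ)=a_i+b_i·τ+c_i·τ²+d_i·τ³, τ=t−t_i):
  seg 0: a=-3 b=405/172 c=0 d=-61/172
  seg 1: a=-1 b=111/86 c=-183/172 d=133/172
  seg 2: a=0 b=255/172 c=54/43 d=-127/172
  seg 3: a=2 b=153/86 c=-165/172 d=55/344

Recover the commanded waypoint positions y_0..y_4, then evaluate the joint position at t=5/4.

y_0=-3 y_1=-1 y_2=0 y_3=2 y_4=3
S(5/4) = -8055/11008

y_0 = S_0(0) = a_0 = -3
y_1 = S_1(0) = a_1 = -1
y_2 = S_2(0) = a_2 = 0
y_3 = S_3(0) = a_3 = 2
y_4 = S_3(2) = 3
t_q=5/4 is in segment 1 (τ=1/4); S_1(τ)=-8055/11008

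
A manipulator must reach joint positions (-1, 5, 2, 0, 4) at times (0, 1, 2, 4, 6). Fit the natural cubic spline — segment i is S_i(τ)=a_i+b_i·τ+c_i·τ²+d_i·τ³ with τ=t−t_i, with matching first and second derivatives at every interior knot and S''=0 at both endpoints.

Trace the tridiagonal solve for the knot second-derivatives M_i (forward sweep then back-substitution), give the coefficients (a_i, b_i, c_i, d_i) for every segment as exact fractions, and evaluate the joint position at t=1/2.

  seg 0: a=-1 b=101/12 c=0 d=-29/12
  seg 1: a=5 b=7/6 c=-29/4 d=37/12
  seg 2: a=2 b=-49/12 c=2 d=-11/48
  seg 3: a=0 b=7/6 c=5/8 d=-5/48
S(1/2) = 93/32

Δ: Δ0=6, Δ1=-3, Δ2=-1, Δ3=2
row 1: diag=4, rhs=-54; c'=1/4, d'=-27/2
row 2: denom=6−1·1/4=23/4; d'=(12−1·-27/2)/(23/4)=102/23
row 3: denom=8−2·8/23=168/23; d'=(18−2·102/23)/(168/23)=5/4
back: M3=5/4
back: M2=102/23−8/23·5/4=4
back: M1=-27/2−1/4·4=-29/2
M: M0=0, M1=-29/2, M2=4, M3=5/4, M4=0
seg 0: a=-1, c=M0/2=0, d=(M1−M0)/(6·1)=-29/12, b=Δ0−h0·(2M0+M1)/6=101/12
seg 1: a=5, c=M1/2=-29/4, d=(M2−M1)/(6·1)=37/12, b=Δ1−h1·(2M1+M2)/6=7/6
seg 2: a=2, c=M2/2=2, d=(M3−M2)/(6·2)=-11/48, b=Δ2−h2·(2M2+M3)/6=-49/12
seg 3: a=0, c=M3/2=5/8, d=(M4−M3)/(6·2)=-5/48, b=Δ3−h3·(2M3+M4)/6=7/6
t_q=1/2 → seg 0, τ=1/2; S=-1+101/12·τ+0·τ²+-29/12·τ³=93/32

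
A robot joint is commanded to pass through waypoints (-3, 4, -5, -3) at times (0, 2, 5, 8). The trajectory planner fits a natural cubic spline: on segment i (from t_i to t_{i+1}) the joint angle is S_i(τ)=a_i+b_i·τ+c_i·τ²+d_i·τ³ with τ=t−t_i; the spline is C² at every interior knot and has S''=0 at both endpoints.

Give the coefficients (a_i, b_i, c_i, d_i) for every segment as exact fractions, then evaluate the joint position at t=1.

  seg 0: a=-3 b=1133/222 c=0 d=-89/222
  seg 1: a=4 b=65/222 c=-89/37 d=871/1998
  seg 2: a=-5 b=-263/111 c=337/222 d=-337/1998
S(1) = 63/37

Δ: Δ0=7/2, Δ1=-3, Δ2=2/3
row 1: diag=10, rhs=-39; c'=3/10, d'=-39/10
row 2: denom=12−3·3/10=111/10; d'=(22−3·-39/10)/(111/10)=337/111
back: M2=337/111
back: M1=-39/10−3/10·337/111=-178/37
M: M0=0, M1=-178/37, M2=337/111, M3=0
seg 0: a=-3, c=M0/2=0, d=(M1−M0)/(6·2)=-89/222, b=Δ0−h0·(2M0+M1)/6=1133/222
seg 1: a=4, c=M1/2=-89/37, d=(M2−M1)/(6·3)=871/1998, b=Δ1−h1·(2M1+M2)/6=65/222
seg 2: a=-5, c=M2/2=337/222, d=(M3−M2)/(6·3)=-337/1998, b=Δ2−h2·(2M2+M3)/6=-263/111
t_q=1 → seg 0, τ=1; S=-3+1133/222·τ+0·τ²+-89/222·τ³=63/37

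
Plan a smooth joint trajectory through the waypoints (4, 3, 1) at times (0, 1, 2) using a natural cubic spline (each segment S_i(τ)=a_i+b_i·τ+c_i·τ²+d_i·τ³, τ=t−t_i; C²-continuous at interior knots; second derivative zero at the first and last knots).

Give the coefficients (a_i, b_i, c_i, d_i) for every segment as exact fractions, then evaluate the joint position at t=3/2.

Δ: Δ0=-1, Δ1=-2
row 1: diag=4, rhs=-6; c'=1/4, d'=-3/2
back: M1=-3/2
M: M0=0, M1=-3/2, M2=0
seg 0: a=4, c=M0/2=0, d=(M1−M0)/(6·1)=-1/4, b=Δ0−h0·(2M0+M1)/6=-3/4
seg 1: a=3, c=M1/2=-3/4, d=(M2−M1)/(6·1)=1/4, b=Δ1−h1·(2M1+M2)/6=-3/2
t_q=3/2 → seg 1, τ=1/2; S=3+-3/2·τ+-3/4·τ²+1/4·τ³=67/32

  seg 0: a=4 b=-3/4 c=0 d=-1/4
  seg 1: a=3 b=-3/2 c=-3/4 d=1/4
S(3/2) = 67/32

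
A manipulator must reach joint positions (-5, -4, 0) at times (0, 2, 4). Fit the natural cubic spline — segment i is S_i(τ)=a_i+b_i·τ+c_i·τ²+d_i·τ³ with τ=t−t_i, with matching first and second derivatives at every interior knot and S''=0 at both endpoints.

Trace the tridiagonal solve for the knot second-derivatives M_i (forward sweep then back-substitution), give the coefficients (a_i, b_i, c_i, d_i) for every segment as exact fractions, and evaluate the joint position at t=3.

Δ: Δ0=1/2, Δ1=2
row 1: diag=8, rhs=9; c'=1/4, d'=9/8
back: M1=9/8
M: M0=0, M1=9/8, M2=0
seg 0: a=-5, c=M0/2=0, d=(M1−M0)/(6·2)=3/32, b=Δ0−h0·(2M0+M1)/6=1/8
seg 1: a=-4, c=M1/2=9/16, d=(M2−M1)/(6·2)=-3/32, b=Δ1−h1·(2M1+M2)/6=5/4
t_q=3 → seg 1, τ=1; S=-4+5/4·τ+9/16·τ²+-3/32·τ³=-73/32

  seg 0: a=-5 b=1/8 c=0 d=3/32
  seg 1: a=-4 b=5/4 c=9/16 d=-3/32
S(3) = -73/32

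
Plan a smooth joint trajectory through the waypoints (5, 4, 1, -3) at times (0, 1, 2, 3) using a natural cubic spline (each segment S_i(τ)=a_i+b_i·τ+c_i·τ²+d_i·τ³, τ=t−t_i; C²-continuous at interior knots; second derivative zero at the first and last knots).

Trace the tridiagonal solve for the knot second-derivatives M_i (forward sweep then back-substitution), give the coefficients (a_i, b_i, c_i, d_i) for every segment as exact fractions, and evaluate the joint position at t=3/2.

Δ: Δ0=-1, Δ1=-3, Δ2=-4
row 1: diag=4, rhs=-12; c'=1/4, d'=-3
row 2: denom=4−1·1/4=15/4; d'=(-6−1·-3)/(15/4)=-4/5
back: M2=-4/5
back: M1=-3−1/4·-4/5=-14/5
M: M0=0, M1=-14/5, M2=-4/5, M3=0
seg 0: a=5, c=M0/2=0, d=(M1−M0)/(6·1)=-7/15, b=Δ0−h0·(2M0+M1)/6=-8/15
seg 1: a=4, c=M1/2=-7/5, d=(M2−M1)/(6·1)=1/3, b=Δ1−h1·(2M1+M2)/6=-29/15
seg 2: a=1, c=M2/2=-2/5, d=(M3−M2)/(6·1)=2/15, b=Δ2−h2·(2M2+M3)/6=-56/15
t_q=3/2 → seg 1, τ=1/2; S=4+-29/15·τ+-7/5·τ²+1/3·τ³=109/40

  seg 0: a=5 b=-8/15 c=0 d=-7/15
  seg 1: a=4 b=-29/15 c=-7/5 d=1/3
  seg 2: a=1 b=-56/15 c=-2/5 d=2/15
S(3/2) = 109/40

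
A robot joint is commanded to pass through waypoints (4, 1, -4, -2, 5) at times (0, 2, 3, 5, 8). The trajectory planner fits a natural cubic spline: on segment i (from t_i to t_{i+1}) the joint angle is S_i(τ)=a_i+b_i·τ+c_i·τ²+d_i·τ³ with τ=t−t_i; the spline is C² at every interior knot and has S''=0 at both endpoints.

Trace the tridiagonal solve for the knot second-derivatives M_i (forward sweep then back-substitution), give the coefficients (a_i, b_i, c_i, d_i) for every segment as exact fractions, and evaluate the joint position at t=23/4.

  seg 0: a=4 b=53/978 c=0 d=-190/489
  seg 1: a=1 b=-4507/978 c=-380/163 d=1897/978
  seg 2: a=-4 b=-1688/489 c=1137/326 d=-617/978
  seg 3: a=-2 b=1432/489 c=-97/326 d=97/2934
S(23/4) = 895/20864

Δ: Δ0=-3/2, Δ1=-5, Δ2=1, Δ3=7/3
row 1: diag=6, rhs=-21; c'=1/6, d'=-7/2
row 2: denom=6−1·1/6=35/6; d'=(36−1·-7/2)/(35/6)=237/35
row 3: denom=10−2·12/35=326/35; d'=(8−2·237/35)/(326/35)=-97/163
back: M3=-97/163
back: M2=237/35−12/35·-97/163=1137/163
back: M1=-7/2−1/6·1137/163=-760/163
M: M0=0, M1=-760/163, M2=1137/163, M3=-97/163, M4=0
seg 0: a=4, c=M0/2=0, d=(M1−M0)/(6·2)=-190/489, b=Δ0−h0·(2M0+M1)/6=53/978
seg 1: a=1, c=M1/2=-380/163, d=(M2−M1)/(6·1)=1897/978, b=Δ1−h1·(2M1+M2)/6=-4507/978
seg 2: a=-4, c=M2/2=1137/326, d=(M3−M2)/(6·2)=-617/978, b=Δ2−h2·(2M2+M3)/6=-1688/489
seg 3: a=-2, c=M3/2=-97/326, d=(M4−M3)/(6·3)=97/2934, b=Δ3−h3·(2M3+M4)/6=1432/489
t_q=23/4 → seg 3, τ=3/4; S=-2+1432/489·τ+-97/326·τ²+97/2934·τ³=895/20864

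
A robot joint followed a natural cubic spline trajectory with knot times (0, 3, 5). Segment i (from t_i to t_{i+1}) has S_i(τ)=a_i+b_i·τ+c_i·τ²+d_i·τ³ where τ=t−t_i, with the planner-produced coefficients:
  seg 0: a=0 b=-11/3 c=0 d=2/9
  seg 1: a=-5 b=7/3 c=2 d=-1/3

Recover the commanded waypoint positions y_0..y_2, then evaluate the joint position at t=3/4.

y_0 = S_0(0) = a_0 = 0
y_1 = S_1(0) = a_1 = -5
y_2 = S_1(2) = 5
t_q=3/4 is in segment 0 (τ=3/4); S_0(τ)=-85/32

y_0=0 y_1=-5 y_2=5
S(3/4) = -85/32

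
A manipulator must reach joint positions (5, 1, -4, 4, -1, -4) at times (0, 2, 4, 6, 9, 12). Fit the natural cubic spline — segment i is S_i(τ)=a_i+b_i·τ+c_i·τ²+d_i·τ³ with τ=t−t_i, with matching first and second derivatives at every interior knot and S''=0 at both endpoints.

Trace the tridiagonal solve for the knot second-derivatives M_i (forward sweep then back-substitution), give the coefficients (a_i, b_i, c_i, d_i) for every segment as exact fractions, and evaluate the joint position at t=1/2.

  seg 0: a=5 b=-4133/3138 c=0 d=-2143/12552
  seg 1: a=1 b=-5281/1569 c=-2143/2092 d=4573/6276
  seg 2: a=-4 b=2009/1569 c=7003/2092 d=-12475/12552
  seg 3: a=4 b=8611/3138 c=-1368/523 d=10783/28242
  seg 4: a=-1 b=-4144/1569 c=2575/3138 d=-2575/28242
S(1/2) = 144603/33472

Δ: Δ0=-2, Δ1=-5/2, Δ2=4, Δ3=-5/3, Δ4=-1
row 1: diag=8, rhs=-3; c'=1/4, d'=-3/8
row 2: denom=8−2·1/4=15/2; d'=(39−2·-3/8)/(15/2)=53/10
row 3: denom=10−2·4/15=142/15; d'=(-34−2·53/10)/(142/15)=-669/142
row 4: denom=12−3·45/142=1569/142; d'=(4−3·-669/142)/(1569/142)=2575/1569
back: M4=2575/1569
back: M3=-669/142−45/142·2575/1569=-2736/523
back: M2=53/10−4/15·-2736/523=7003/1046
back: M1=-3/8−1/4·7003/1046=-2143/1046
M: M0=0, M1=-2143/1046, M2=7003/1046, M3=-2736/523, M4=2575/1569, M5=0
seg 0: a=5, c=M0/2=0, d=(M1−M0)/(6·2)=-2143/12552, b=Δ0−h0·(2M0+M1)/6=-4133/3138
seg 1: a=1, c=M1/2=-2143/2092, d=(M2−M1)/(6·2)=4573/6276, b=Δ1−h1·(2M1+M2)/6=-5281/1569
seg 2: a=-4, c=M2/2=7003/2092, d=(M3−M2)/(6·2)=-12475/12552, b=Δ2−h2·(2M2+M3)/6=2009/1569
seg 3: a=4, c=M3/2=-1368/523, d=(M4−M3)/(6·3)=10783/28242, b=Δ3−h3·(2M3+M4)/6=8611/3138
seg 4: a=-1, c=M4/2=2575/3138, d=(M5−M4)/(6·3)=-2575/28242, b=Δ4−h4·(2M4+M5)/6=-4144/1569
t_q=1/2 → seg 0, τ=1/2; S=5+-4133/3138·τ+0·τ²+-2143/12552·τ³=144603/33472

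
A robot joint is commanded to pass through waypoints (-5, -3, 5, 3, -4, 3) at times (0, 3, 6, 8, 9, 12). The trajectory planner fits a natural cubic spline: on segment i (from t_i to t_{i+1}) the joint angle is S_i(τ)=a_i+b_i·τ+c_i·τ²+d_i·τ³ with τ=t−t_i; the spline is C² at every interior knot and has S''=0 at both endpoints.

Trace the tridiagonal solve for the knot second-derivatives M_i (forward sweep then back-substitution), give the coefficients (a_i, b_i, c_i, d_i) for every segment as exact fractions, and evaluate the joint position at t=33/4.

  seg 0: a=-5 b=25/1611 c=0 d=1049/14499
  seg 1: a=-3 b=3172/1611 c=1049/1611 d=-2023/14499
  seg 2: a=5 b=3397/1611 c=-974/1611 d=-85/179
  seg 3: a=3 b=-9679/1611 c=-5564/1611 d=1322/537
  seg 4: a=-4 b=-8909/1611 c=6334/1611 d=-6334/14499
S(33/4) = 22693/17184

Δ: Δ0=2/3, Δ1=8/3, Δ2=-1, Δ3=-7, Δ4=7/3
row 1: diag=12, rhs=12; c'=1/4, d'=1
row 2: denom=10−3·1/4=37/4; d'=(-22−3·1)/(37/4)=-100/37
row 3: denom=6−2·8/37=206/37; d'=(-36−2·-100/37)/(206/37)=-566/103
row 4: denom=8−1·37/206=1611/206; d'=(56−1·-566/103)/(1611/206)=12668/1611
back: M4=12668/1611
back: M3=-566/103−37/206·12668/1611=-11128/1611
back: M2=-100/37−8/37·-11128/1611=-1948/1611
back: M1=1−1/4·-1948/1611=2098/1611
M: M0=0, M1=2098/1611, M2=-1948/1611, M3=-11128/1611, M4=12668/1611, M5=0
seg 0: a=-5, c=M0/2=0, d=(M1−M0)/(6·3)=1049/14499, b=Δ0−h0·(2M0+M1)/6=25/1611
seg 1: a=-3, c=M1/2=1049/1611, d=(M2−M1)/(6·3)=-2023/14499, b=Δ1−h1·(2M1+M2)/6=3172/1611
seg 2: a=5, c=M2/2=-974/1611, d=(M3−M2)/(6·2)=-85/179, b=Δ2−h2·(2M2+M3)/6=3397/1611
seg 3: a=3, c=M3/2=-5564/1611, d=(M4−M3)/(6·1)=1322/537, b=Δ3−h3·(2M3+M4)/6=-9679/1611
seg 4: a=-4, c=M4/2=6334/1611, d=(M5−M4)/(6·3)=-6334/14499, b=Δ4−h4·(2M4+M5)/6=-8909/1611
t_q=33/4 → seg 3, τ=1/4; S=3+-9679/1611·τ+-5564/1611·τ²+1322/537·τ³=22693/17184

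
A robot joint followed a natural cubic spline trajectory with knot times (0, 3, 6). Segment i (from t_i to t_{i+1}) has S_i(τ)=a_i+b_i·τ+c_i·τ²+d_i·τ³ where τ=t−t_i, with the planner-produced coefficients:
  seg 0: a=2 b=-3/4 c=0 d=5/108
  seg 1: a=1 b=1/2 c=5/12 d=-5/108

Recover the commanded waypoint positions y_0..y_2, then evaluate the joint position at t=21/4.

y_0=2 y_1=1 y_2=5
S(21/4) = 949/256

y_0 = S_0(0) = a_0 = 2
y_1 = S_1(0) = a_1 = 1
y_2 = S_1(3) = 5
t_q=21/4 is in segment 1 (τ=9/4); S_1(τ)=949/256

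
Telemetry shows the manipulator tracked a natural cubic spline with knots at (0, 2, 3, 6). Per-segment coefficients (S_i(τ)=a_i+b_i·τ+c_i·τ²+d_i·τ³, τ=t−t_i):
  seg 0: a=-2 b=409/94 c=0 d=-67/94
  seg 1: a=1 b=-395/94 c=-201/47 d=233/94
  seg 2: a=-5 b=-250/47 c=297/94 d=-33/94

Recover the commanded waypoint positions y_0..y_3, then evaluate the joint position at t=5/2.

y_0=-2 y_1=1 y_2=-5 y_3=-2
S(5/2) = -1399/752

y_0 = S_0(0) = a_0 = -2
y_1 = S_1(0) = a_1 = 1
y_2 = S_2(0) = a_2 = -5
y_3 = S_2(3) = -2
t_q=5/2 is in segment 1 (τ=1/2); S_1(τ)=-1399/752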